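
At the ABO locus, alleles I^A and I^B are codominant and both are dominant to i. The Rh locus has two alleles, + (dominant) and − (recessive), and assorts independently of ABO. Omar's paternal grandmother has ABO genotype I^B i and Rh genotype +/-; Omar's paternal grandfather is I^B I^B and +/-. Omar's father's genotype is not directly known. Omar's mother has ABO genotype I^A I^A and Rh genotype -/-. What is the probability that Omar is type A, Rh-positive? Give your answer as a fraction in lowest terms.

1/8

Omar's father's ABO genotype from I^B i × I^B I^B: 1/2 I^B I^B, 1/2 I^B i.
Crossing each possibility with the mother I^A I^A and summing P(type A): 1/2·0 + 1/2·1/2 = 1/4.
Similarly for Rh via the father's Rh distribution: P(Rh+) = 1/2.
Independent loci: 1/4 × 1/2 = 1/8.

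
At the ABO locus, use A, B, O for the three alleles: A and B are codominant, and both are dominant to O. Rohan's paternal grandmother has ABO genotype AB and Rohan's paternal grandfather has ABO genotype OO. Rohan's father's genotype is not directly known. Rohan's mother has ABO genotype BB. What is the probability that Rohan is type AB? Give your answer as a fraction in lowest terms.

1/4

Rohan's father's ABO genotype from AB × OO: 1/2 AO, 1/2 BO.
Crossing each possibility with the mother BB and summing P(type AB): 1/2·1/2 + 1/2·0 = 1/4.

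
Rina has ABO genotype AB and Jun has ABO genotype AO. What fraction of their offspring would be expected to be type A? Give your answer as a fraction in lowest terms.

1/2

ABO cross AB × AO → offspring phenotypes: 1/2 A, 1/4 B, 1/4 AB.
So P(type A) = 1/2.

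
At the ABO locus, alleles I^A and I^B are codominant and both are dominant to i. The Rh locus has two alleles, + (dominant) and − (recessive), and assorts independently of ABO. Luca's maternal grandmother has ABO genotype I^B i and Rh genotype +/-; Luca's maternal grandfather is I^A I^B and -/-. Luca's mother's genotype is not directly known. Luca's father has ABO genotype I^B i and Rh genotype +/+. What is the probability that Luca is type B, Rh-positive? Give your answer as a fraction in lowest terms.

5/8

Luca's mother's ABO genotype from I^B i × I^A I^B: 1/4 I^A I^B, 1/4 I^A i, 1/4 I^B I^B, 1/4 I^B i.
Crossing each possibility with the father I^B i and summing P(type B): 1/4·1/2 + 1/4·1/4 + 1/4·1 + 1/4·3/4 = 5/8.
Similarly for Rh via the mother's Rh distribution: P(Rh+) = 1.
Independent loci: 5/8 × 1 = 5/8.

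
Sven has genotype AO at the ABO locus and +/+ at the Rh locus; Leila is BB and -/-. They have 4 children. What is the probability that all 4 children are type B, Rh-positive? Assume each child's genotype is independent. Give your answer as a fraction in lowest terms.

ABO cross AO × BB → 1/2 B, 1/2 AB.
Rh cross +/+ × -/- → 1 Rh+; so P(type B, Rh-positive) = 1/2 × 1 = 1/2 per child.
All 4 independent: (1/2)^4 = 1/16.

1/16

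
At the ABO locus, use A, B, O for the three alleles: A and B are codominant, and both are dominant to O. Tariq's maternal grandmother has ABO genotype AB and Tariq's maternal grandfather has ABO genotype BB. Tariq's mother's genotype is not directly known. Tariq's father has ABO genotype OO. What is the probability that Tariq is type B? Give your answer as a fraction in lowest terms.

Tariq's mother's ABO genotype from AB × BB: 1/2 AB, 1/2 BB.
Crossing each possibility with the father OO and summing P(type B): 1/2·1/2 + 1/2·1 = 3/4.

3/4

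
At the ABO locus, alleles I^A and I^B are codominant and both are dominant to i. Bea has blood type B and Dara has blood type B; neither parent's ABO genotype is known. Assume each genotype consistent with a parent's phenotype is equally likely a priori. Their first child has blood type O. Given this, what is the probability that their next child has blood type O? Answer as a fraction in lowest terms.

Possible genotypes: Bea ∈ {I^B I^B, I^B i}; Dara ∈ {I^B I^B, I^B i}.
Weight each parental genotype pair by prior × P(type-O child):
  I^B i × I^B i: posterior weight 1; P(next child type O) = 1/4.
Weighted sum = 1/4.

1/4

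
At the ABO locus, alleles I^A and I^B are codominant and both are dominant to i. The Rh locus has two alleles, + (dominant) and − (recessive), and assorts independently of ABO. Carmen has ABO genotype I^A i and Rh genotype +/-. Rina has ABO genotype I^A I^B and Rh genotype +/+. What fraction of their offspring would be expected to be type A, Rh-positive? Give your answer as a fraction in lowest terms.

ABO cross I^A i × I^A I^B → offspring phenotypes: 1/2 A, 1/4 B, 1/4 AB.
Rh cross +/- × +/+ → 1 Rh+.
Independent loci: P(type A, Rh-positive) = 1/2 × 1 = 1/2.

1/2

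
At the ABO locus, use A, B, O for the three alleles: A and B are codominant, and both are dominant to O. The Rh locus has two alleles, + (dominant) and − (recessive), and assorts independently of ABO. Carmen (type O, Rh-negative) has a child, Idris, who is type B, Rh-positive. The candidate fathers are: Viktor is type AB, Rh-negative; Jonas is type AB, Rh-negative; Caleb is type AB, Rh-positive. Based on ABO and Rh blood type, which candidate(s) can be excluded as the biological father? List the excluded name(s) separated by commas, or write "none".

A candidate is excluded only if no genotype consistent with his phenotype could produce a type B, Rh-positive child with a type O, Rh-negative mother.
Viktor (type AB, Rh-): no genotype consistent with that phenotype can produce a type-B Rh+ child with a type-O mother.
Jonas (type AB, Rh-): no genotype consistent with that phenotype can produce a type-B Rh+ child with a type-O mother.

Viktor, Jonas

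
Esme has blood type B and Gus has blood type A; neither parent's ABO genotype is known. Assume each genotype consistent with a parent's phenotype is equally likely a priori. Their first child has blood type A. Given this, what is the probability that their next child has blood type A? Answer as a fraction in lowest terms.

5/12

Possible genotypes: Esme ∈ {BB, BO}; Gus ∈ {AA, AO}.
Weight each parental genotype pair by prior × P(type-A child):
  BO × AA: posterior weight 2/3; P(next child type A) = 1/2.
  BO × AO: posterior weight 1/3; P(next child type A) = 1/4.
Weighted sum = 5/12.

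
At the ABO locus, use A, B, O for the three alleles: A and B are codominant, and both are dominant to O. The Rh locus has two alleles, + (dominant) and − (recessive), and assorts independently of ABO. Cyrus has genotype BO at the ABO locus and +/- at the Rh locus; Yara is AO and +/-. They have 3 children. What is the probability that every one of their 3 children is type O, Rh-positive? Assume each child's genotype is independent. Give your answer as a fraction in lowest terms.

ABO cross BO × AO → 1/4 O, 1/4 A, 1/4 B, 1/4 AB.
Rh cross +/- × +/- → 3/4 Rh+, 1/4 Rh-; so P(type O, Rh-positive) = 1/4 × 3/4 = 3/16 per child.
All 3 independent: (3/16)^3 = 27/4096.

27/4096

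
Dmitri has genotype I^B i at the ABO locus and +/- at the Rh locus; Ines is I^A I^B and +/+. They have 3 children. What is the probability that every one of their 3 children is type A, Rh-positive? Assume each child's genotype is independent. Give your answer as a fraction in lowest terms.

1/64

ABO cross I^B i × I^A I^B → 1/4 A, 1/2 B, 1/4 AB.
Rh cross +/- × +/+ → 1 Rh+; so P(type A, Rh-positive) = 1/4 × 1 = 1/4 per child.
All 3 independent: (1/4)^3 = 1/64.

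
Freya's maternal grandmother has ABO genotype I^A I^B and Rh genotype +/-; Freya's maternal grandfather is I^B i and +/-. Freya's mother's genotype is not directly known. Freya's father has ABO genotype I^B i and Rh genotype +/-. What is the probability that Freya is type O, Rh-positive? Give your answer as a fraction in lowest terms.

3/32

Freya's mother's ABO genotype from I^A I^B × I^B i: 1/4 I^A I^B, 1/4 I^A i, 1/4 I^B I^B, 1/4 I^B i.
Crossing each possibility with the father I^B i and summing P(type O): 1/4·0 + 1/4·1/4 + 1/4·0 + 1/4·1/4 = 1/8.
Similarly for Rh via the mother's Rh distribution: P(Rh+) = 3/4.
Independent loci: 1/8 × 3/4 = 3/32.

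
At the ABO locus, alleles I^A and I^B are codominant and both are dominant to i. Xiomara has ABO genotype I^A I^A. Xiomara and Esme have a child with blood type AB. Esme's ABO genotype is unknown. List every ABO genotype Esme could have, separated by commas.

I^A I^B, I^B I^B, I^B i

For each candidate genotype of Esme, check whether crossing it with I^A I^A can produce every observed child phenotype.
  I^A I^A → possible child types {A} ✗
  I^A I^B → possible child types {A, AB} ✓
  I^A i → possible child types {A} ✗
  I^B I^B → possible child types {AB} ✓
  I^B i → possible child types {A, AB} ✓
  i i → possible child types {A} ✗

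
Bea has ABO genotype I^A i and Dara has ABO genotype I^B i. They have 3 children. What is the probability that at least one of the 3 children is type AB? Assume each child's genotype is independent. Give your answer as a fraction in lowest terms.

ABO cross I^A i × I^B i → 1/4 O, 1/4 A, 1/4 B, 1/4 AB.
So P(type AB) = 1/4 per child.
P(none) = (3/4)^3 = 27/64; P(at least one) = 1 − 27/64 = 37/64.

37/64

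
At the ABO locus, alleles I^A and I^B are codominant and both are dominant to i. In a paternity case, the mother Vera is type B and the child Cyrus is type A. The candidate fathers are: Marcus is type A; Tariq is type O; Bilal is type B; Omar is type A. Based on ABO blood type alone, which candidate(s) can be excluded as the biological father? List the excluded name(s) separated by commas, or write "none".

Tariq, Bilal

A candidate is excluded only if no genotype consistent with his phenotype could produce a type A child with a type B mother.
Tariq (type O): no genotype consistent with that phenotype can produce a type-A child with a type-B mother.
Bilal (type B): no genotype consistent with that phenotype can produce a type-A child with a type-B mother.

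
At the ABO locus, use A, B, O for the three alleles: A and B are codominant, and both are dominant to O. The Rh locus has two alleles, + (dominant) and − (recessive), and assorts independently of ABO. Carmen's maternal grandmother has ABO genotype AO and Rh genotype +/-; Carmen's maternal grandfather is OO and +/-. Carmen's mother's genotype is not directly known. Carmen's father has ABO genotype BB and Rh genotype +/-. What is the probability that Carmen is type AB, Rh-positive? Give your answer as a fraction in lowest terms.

3/16

Carmen's mother's ABO genotype from AO × OO: 1/2 AO, 1/2 OO.
Crossing each possibility with the father BB and summing P(type AB): 1/2·1/2 + 1/2·0 = 1/4.
Similarly for Rh via the mother's Rh distribution: P(Rh+) = 3/4.
Independent loci: 1/4 × 3/4 = 3/16.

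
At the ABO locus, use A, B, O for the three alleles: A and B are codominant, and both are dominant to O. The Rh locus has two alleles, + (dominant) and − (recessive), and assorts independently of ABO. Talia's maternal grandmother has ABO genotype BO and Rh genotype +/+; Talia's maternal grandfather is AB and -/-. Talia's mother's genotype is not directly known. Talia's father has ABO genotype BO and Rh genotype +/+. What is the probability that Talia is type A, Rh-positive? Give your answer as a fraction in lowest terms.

Talia's mother's ABO genotype from BO × AB: 1/4 AB, 1/4 AO, 1/4 BB, 1/4 BO.
Crossing each possibility with the father BO and summing P(type A): 1/4·1/4 + 1/4·1/4 + 1/4·0 + 1/4·0 = 1/8.
Similarly for Rh via the mother's Rh distribution: P(Rh+) = 1.
Independent loci: 1/8 × 1 = 1/8.

1/8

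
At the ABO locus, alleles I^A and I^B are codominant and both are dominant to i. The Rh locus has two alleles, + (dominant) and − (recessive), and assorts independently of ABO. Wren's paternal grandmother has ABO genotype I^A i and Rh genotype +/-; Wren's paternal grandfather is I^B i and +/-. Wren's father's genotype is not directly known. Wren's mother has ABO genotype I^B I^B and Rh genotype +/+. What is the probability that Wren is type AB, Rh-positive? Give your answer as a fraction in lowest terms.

Wren's father's ABO genotype from I^A i × I^B i: 1/4 I^A I^B, 1/4 I^A i, 1/4 I^B i, 1/4 i i.
Crossing each possibility with the mother I^B I^B and summing P(type AB): 1/4·1/2 + 1/4·1/2 + 1/4·0 + 1/4·0 = 1/4.
Similarly for Rh via the father's Rh distribution: P(Rh+) = 1.
Independent loci: 1/4 × 1 = 1/4.

1/4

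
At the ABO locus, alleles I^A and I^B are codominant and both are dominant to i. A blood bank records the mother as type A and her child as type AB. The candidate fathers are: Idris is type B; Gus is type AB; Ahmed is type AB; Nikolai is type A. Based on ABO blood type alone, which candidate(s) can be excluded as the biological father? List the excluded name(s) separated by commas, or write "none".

A candidate is excluded only if no genotype consistent with his phenotype could produce a type AB child with a type A mother.
Nikolai (type A): no genotype consistent with that phenotype can produce a type-AB child with a type-A mother.

Nikolai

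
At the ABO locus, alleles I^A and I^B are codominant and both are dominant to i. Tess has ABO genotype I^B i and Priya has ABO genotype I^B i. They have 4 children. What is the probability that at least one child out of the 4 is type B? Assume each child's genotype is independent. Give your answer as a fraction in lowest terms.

ABO cross I^B i × I^B i → 1/4 O, 3/4 B.
So P(type B) = 3/4 per child.
P(none) = (1/4)^4 = 1/256; P(at least one) = 1 − 1/256 = 255/256.

255/256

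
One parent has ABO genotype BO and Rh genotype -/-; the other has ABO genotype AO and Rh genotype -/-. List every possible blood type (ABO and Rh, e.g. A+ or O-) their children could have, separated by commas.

O-, A-, B-, AB-

Gametes from BO × AO give offspring ABO genotypes AB, AO, BO, OO, i.e. phenotypes O, A, B, AB.
Rh cross -/- × -/- → phenotypes Rh-.
Combining independently: O-, A-, B-, AB-.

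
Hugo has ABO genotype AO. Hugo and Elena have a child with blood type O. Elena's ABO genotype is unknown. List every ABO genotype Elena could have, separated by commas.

For each candidate genotype of Elena, check whether crossing it with AO can produce every observed child phenotype.
  AA → possible child types {A} ✗
  AB → possible child types {A, B, AB} ✗
  AO → possible child types {O, A} ✓
  BB → possible child types {B, AB} ✗
  BO → possible child types {O, A, B, AB} ✓
  OO → possible child types {O, A} ✓

AO, BO, OO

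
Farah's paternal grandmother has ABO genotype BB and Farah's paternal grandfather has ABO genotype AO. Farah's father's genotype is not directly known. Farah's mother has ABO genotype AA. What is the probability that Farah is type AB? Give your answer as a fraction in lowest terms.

Farah's father's ABO genotype from BB × AO: 1/2 AB, 1/2 BO.
Crossing each possibility with the mother AA and summing P(type AB): 1/2·1/2 + 1/2·1/2 = 1/2.

1/2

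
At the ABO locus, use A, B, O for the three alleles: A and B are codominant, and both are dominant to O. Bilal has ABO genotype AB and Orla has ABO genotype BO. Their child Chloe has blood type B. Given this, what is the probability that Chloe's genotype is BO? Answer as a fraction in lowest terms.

Cross AB × BO → 1/4 AB, 1/4 AO, 1/4 BB, 1/4 BO.
Type-B genotypes among offspring: BB (1/4), BO (1/4); total 1/2.
P(BO | type B) = (1/4) / (1/2) = 1/2.

1/2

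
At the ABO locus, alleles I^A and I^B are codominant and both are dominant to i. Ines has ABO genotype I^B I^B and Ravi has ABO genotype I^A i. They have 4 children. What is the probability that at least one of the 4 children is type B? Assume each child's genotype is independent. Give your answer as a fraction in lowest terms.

ABO cross I^B I^B × I^A i → 1/2 B, 1/2 AB.
So P(type B) = 1/2 per child.
P(none) = (1/2)^4 = 1/16; P(at least one) = 1 − 1/16 = 15/16.

15/16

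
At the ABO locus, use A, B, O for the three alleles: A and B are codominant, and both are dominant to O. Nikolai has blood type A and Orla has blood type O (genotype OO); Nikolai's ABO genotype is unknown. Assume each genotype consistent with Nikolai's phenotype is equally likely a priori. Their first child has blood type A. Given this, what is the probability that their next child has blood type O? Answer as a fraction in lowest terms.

Possible genotypes: Nikolai ∈ {AA, AO}; Orla ∈ {OO}.
Weight each parental genotype pair by prior × P(type-A child):
  AA × OO: posterior weight 2/3; P(next child type O) = 0.
  AO × OO: posterior weight 1/3; P(next child type O) = 1/2.
Weighted sum = 1/6.

1/6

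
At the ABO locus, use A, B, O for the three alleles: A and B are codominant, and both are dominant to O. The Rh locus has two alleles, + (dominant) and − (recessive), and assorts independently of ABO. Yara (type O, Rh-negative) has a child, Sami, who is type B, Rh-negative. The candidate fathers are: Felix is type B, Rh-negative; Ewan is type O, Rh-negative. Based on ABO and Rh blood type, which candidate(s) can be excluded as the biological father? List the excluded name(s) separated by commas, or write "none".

A candidate is excluded only if no genotype consistent with his phenotype could produce a type B, Rh-negative child with a type O, Rh-negative mother.
Ewan (type O, Rh-): no genotype consistent with that phenotype can produce a type-B Rh- child with a type-O mother.

Ewan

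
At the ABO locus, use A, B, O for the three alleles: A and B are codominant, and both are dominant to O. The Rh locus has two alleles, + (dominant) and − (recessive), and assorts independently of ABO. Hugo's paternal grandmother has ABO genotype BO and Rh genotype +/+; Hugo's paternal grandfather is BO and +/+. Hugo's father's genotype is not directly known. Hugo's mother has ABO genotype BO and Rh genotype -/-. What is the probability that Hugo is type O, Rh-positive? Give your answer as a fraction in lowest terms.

1/4

Hugo's father's ABO genotype from BO × BO: 1/4 BB, 1/2 BO, 1/4 OO.
Crossing each possibility with the mother BO and summing P(type O): 1/4·0 + 1/2·1/4 + 1/4·1/2 = 1/4.
Similarly for Rh via the father's Rh distribution: P(Rh+) = 1.
Independent loci: 1/4 × 1 = 1/4.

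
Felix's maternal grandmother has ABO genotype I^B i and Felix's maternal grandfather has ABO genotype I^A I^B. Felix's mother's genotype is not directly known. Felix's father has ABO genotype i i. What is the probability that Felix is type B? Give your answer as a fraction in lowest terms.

Felix's mother's ABO genotype from I^B i × I^A I^B: 1/4 I^A I^B, 1/4 I^A i, 1/4 I^B I^B, 1/4 I^B i.
Crossing each possibility with the father i i and summing P(type B): 1/4·1/2 + 1/4·0 + 1/4·1 + 1/4·1/2 = 1/2.

1/2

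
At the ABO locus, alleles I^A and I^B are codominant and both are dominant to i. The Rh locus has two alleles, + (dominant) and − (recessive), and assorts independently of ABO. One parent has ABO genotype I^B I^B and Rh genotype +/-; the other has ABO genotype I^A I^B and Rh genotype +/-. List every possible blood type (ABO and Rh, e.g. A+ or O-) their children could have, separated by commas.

B+, B-, AB+, AB-

Gametes from I^B I^B × I^A I^B give offspring ABO genotypes I^A I^B, I^B I^B, i.e. phenotypes B, AB.
Rh cross +/- × +/- → phenotypes Rh+, Rh-.
Combining independently: B+, B-, AB+, AB-.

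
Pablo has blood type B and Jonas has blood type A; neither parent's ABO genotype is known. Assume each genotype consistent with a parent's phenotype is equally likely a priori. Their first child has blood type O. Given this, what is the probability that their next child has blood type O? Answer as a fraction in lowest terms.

1/4

Possible genotypes: Pablo ∈ {I^B I^B, I^B i}; Jonas ∈ {I^A I^A, I^A i}.
Weight each parental genotype pair by prior × P(type-O child):
  I^B i × I^A i: posterior weight 1; P(next child type O) = 1/4.
Weighted sum = 1/4.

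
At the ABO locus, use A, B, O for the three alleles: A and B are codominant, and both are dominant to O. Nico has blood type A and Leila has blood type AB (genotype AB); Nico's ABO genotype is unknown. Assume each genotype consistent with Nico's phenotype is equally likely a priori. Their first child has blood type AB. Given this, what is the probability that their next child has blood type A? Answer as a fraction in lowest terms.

Possible genotypes: Nico ∈ {AA, AO}; Leila ∈ {AB}.
Weight each parental genotype pair by prior × P(type-AB child):
  AA × AB: posterior weight 2/3; P(next child type A) = 1/2.
  AO × AB: posterior weight 1/3; P(next child type A) = 1/2.
Weighted sum = 1/2.

1/2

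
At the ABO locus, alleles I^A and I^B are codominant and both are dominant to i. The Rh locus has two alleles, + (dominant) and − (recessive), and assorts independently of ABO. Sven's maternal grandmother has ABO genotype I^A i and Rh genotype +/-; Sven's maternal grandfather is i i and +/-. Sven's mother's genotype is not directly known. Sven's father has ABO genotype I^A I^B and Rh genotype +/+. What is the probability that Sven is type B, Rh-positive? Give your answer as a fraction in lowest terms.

Sven's mother's ABO genotype from I^A i × i i: 1/2 I^A i, 1/2 i i.
Crossing each possibility with the father I^A I^B and summing P(type B): 1/2·1/4 + 1/2·1/2 = 3/8.
Similarly for Rh via the mother's Rh distribution: P(Rh+) = 1.
Independent loci: 3/8 × 1 = 3/8.

3/8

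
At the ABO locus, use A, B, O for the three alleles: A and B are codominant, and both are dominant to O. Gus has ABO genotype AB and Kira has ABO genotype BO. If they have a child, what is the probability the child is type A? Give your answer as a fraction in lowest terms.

ABO cross AB × BO → offspring phenotypes: 1/4 A, 1/2 B, 1/4 AB.
So P(type A) = 1/4.

1/4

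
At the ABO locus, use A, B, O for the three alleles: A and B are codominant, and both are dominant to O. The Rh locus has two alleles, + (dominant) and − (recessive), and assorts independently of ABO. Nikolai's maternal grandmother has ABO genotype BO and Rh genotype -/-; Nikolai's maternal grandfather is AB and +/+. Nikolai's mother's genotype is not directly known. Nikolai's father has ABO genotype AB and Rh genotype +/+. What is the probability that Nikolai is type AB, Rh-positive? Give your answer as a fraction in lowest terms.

Nikolai's mother's ABO genotype from BO × AB: 1/4 AB, 1/4 AO, 1/4 BB, 1/4 BO.
Crossing each possibility with the father AB and summing P(type AB): 1/4·1/2 + 1/4·1/4 + 1/4·1/2 + 1/4·1/4 = 3/8.
Similarly for Rh via the mother's Rh distribution: P(Rh+) = 1.
Independent loci: 3/8 × 1 = 3/8.

3/8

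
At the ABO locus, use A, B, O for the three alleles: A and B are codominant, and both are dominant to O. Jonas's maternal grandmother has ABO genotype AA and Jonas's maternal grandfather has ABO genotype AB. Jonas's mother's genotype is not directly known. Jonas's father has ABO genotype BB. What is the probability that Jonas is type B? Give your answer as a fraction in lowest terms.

Jonas's mother's ABO genotype from AA × AB: 1/2 AA, 1/2 AB.
Crossing each possibility with the father BB and summing P(type B): 1/2·0 + 1/2·1/2 = 1/4.

1/4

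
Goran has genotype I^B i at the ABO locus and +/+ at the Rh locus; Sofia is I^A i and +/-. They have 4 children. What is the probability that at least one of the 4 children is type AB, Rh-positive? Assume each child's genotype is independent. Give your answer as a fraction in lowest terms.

ABO cross I^B i × I^A i → 1/4 O, 1/4 A, 1/4 B, 1/4 AB.
Rh cross +/+ × +/- → 1 Rh+; so P(type AB, Rh-positive) = 1/4 × 1 = 1/4 per child.
P(none) = (3/4)^4 = 81/256; P(at least one) = 1 − 81/256 = 175/256.

175/256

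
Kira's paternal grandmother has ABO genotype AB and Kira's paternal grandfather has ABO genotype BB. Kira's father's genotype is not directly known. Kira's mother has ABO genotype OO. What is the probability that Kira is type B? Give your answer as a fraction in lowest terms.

3/4

Kira's father's ABO genotype from AB × BB: 1/2 AB, 1/2 BB.
Crossing each possibility with the mother OO and summing P(type B): 1/2·1/2 + 1/2·1 = 3/4.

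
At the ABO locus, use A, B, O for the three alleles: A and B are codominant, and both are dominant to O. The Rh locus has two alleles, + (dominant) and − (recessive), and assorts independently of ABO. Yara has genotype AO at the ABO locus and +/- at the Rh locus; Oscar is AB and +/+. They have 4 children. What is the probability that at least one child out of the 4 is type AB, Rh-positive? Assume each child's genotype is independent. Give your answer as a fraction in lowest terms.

175/256

ABO cross AO × AB → 1/2 A, 1/4 B, 1/4 AB.
Rh cross +/- × +/+ → 1 Rh+; so P(type AB, Rh-positive) = 1/4 × 1 = 1/4 per child.
P(none) = (3/4)^4 = 81/256; P(at least one) = 1 − 81/256 = 175/256.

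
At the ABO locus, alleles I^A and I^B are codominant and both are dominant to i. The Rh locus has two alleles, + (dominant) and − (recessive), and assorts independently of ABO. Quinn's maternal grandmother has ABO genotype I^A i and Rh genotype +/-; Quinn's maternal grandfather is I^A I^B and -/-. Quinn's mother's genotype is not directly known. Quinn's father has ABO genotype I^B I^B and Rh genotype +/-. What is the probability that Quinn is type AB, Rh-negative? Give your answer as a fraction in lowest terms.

3/16

Quinn's mother's ABO genotype from I^A i × I^A I^B: 1/4 I^A I^A, 1/4 I^A I^B, 1/4 I^A i, 1/4 I^B i.
Crossing each possibility with the father I^B I^B and summing P(type AB): 1/4·1 + 1/4·1/2 + 1/4·1/2 + 1/4·0 = 1/2.
Similarly for Rh via the mother's Rh distribution: P(Rh-) = 3/8.
Independent loci: 1/2 × 3/8 = 3/16.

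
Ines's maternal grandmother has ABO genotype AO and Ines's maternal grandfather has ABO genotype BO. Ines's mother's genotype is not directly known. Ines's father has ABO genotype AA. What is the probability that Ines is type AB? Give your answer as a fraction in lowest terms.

Ines's mother's ABO genotype from AO × BO: 1/4 AB, 1/4 AO, 1/4 BO, 1/4 OO.
Crossing each possibility with the father AA and summing P(type AB): 1/4·1/2 + 1/4·0 + 1/4·1/2 + 1/4·0 = 1/4.

1/4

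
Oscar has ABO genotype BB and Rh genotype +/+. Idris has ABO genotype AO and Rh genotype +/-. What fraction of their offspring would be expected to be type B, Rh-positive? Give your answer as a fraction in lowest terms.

1/2

ABO cross BB × AO → offspring phenotypes: 1/2 B, 1/2 AB.
Rh cross +/+ × +/- → 1 Rh+.
Independent loci: P(type B, Rh-positive) = 1/2 × 1 = 1/2.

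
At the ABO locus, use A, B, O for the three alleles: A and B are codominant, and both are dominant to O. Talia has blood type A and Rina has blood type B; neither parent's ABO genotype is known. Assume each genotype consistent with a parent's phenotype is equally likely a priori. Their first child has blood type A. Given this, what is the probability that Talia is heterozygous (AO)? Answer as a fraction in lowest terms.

1/3

Possible genotypes: Talia ∈ {AA, AO}; Rina ∈ {BB, BO}.
Weight each parental genotype pair by prior × P(type-A child):
  AA × BO: posterior weight 2/3.
  AO × BO: posterior weight 1/3.
Sum the posterior weight over pairs where Talia is AO: 1/3.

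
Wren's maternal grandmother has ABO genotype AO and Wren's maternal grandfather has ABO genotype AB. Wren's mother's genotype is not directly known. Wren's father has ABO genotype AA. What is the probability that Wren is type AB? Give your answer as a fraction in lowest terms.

Wren's mother's ABO genotype from AO × AB: 1/4 AA, 1/4 AB, 1/4 AO, 1/4 BO.
Crossing each possibility with the father AA and summing P(type AB): 1/4·0 + 1/4·1/2 + 1/4·0 + 1/4·1/2 = 1/4.

1/4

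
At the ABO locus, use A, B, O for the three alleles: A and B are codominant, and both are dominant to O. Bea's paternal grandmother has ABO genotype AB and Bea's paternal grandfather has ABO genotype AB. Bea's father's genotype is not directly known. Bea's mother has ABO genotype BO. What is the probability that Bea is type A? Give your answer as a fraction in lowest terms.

1/4

Bea's father's ABO genotype from AB × AB: 1/4 AA, 1/2 AB, 1/4 BB.
Crossing each possibility with the mother BO and summing P(type A): 1/4·1/2 + 1/2·1/4 + 1/4·0 = 1/4.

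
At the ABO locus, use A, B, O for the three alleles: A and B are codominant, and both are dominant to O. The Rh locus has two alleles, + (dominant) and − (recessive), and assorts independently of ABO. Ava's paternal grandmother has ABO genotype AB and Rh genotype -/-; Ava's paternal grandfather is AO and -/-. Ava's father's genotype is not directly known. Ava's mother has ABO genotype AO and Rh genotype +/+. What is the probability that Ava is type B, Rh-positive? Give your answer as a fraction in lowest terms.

Ava's father's ABO genotype from AB × AO: 1/4 AA, 1/4 AB, 1/4 AO, 1/4 BO.
Crossing each possibility with the mother AO and summing P(type B): 1/4·0 + 1/4·1/4 + 1/4·0 + 1/4·1/4 = 1/8.
Similarly for Rh via the father's Rh distribution: P(Rh+) = 1.
Independent loci: 1/8 × 1 = 1/8.

1/8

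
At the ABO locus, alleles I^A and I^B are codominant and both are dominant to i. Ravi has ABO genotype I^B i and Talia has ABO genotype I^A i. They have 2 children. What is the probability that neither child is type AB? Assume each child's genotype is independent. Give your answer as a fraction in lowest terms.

ABO cross I^B i × I^A i → 1/4 O, 1/4 A, 1/4 B, 1/4 AB.
So P(type AB) = 1/4 per child.
P(not type AB) = 3/4 for one child; (3/4)^2 = 9/16.

9/16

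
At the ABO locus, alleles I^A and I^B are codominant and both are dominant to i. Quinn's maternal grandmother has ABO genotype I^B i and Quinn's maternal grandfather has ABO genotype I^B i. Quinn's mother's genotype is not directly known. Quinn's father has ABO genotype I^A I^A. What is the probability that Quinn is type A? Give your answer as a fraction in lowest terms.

Quinn's mother's ABO genotype from I^B i × I^B i: 1/4 I^B I^B, 1/2 I^B i, 1/4 i i.
Crossing each possibility with the father I^A I^A and summing P(type A): 1/4·0 + 1/2·1/2 + 1/4·1 = 1/2.

1/2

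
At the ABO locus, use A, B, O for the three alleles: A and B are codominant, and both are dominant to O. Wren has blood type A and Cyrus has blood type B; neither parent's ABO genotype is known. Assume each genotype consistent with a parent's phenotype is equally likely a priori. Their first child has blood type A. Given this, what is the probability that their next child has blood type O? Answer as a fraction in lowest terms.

Possible genotypes: Wren ∈ {AA, AO}; Cyrus ∈ {BB, BO}.
Weight each parental genotype pair by prior × P(type-A child):
  AA × BO: posterior weight 2/3; P(next child type O) = 0.
  AO × BO: posterior weight 1/3; P(next child type O) = 1/4.
Weighted sum = 1/12.

1/12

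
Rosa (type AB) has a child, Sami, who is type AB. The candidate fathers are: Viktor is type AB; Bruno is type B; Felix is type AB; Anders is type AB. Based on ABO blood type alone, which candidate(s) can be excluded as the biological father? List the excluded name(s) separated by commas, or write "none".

none

A candidate is excluded only if no genotype consistent with his phenotype could produce a type AB child with a type AB mother.
Every candidate has at least one consistent genotype combination, so none can be excluded.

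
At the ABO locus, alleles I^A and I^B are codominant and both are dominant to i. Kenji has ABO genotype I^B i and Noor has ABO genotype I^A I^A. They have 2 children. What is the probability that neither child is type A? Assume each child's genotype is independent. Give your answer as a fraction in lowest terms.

ABO cross I^B i × I^A I^A → 1/2 A, 1/2 AB.
So P(type A) = 1/2 per child.
P(not type A) = 1/2 for one child; (1/2)^2 = 1/4.

1/4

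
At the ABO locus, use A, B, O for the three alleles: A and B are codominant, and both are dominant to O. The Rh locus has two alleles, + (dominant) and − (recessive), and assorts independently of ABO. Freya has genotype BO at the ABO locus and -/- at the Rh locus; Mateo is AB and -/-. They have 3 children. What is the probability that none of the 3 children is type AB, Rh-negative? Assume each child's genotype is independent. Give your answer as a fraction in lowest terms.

27/64

ABO cross BO × AB → 1/4 A, 1/2 B, 1/4 AB.
Rh cross -/- × -/- → 1 Rh-; so P(type AB, Rh-negative) = 1/4 × 1 = 1/4 per child.
P(not type AB, Rh-negative) = 3/4 for one child; (3/4)^3 = 27/64.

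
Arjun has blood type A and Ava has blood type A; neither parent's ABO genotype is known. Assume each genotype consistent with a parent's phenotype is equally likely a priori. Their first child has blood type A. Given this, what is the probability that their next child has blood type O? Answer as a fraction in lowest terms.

Possible genotypes: Arjun ∈ {AA, AO}; Ava ∈ {AA, AO}.
Weight each parental genotype pair by prior × P(type-A child):
  AA × AA: posterior weight 4/15; P(next child type O) = 0.
  AA × AO: posterior weight 4/15; P(next child type O) = 0.
  AO × AA: posterior weight 4/15; P(next child type O) = 0.
  AO × AO: posterior weight 1/5; P(next child type O) = 1/4.
Weighted sum = 1/20.

1/20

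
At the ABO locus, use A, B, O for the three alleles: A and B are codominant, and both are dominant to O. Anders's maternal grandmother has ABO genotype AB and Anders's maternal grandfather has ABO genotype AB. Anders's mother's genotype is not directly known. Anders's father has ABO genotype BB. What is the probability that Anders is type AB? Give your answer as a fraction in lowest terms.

Anders's mother's ABO genotype from AB × AB: 1/4 AA, 1/2 AB, 1/4 BB.
Crossing each possibility with the father BB and summing P(type AB): 1/4·1 + 1/2·1/2 + 1/4·0 = 1/2.

1/2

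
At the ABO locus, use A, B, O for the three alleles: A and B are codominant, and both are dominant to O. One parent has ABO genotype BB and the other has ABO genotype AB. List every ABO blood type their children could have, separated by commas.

Gametes from BB × AB give offspring ABO genotypes AB, BB, i.e. phenotypes B, AB.

B, AB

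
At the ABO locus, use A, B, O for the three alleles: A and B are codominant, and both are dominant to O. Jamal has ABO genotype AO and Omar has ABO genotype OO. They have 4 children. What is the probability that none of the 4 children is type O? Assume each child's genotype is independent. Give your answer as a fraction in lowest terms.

1/16

ABO cross AO × OO → 1/2 O, 1/2 A.
So P(type O) = 1/2 per child.
P(not type O) = 1/2 for one child; (1/2)^4 = 1/16.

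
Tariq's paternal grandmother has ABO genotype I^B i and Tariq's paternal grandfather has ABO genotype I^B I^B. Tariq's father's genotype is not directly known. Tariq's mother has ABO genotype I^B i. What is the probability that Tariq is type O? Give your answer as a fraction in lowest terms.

Tariq's father's ABO genotype from I^B i × I^B I^B: 1/2 I^B I^B, 1/2 I^B i.
Crossing each possibility with the mother I^B i and summing P(type O): 1/2·0 + 1/2·1/4 = 1/8.

1/8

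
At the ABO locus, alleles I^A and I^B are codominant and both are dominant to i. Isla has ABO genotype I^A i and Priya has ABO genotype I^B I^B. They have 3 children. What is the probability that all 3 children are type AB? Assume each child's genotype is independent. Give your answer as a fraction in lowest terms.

ABO cross I^A i × I^B I^B → 1/2 B, 1/2 AB.
So P(type AB) = 1/2 per child.
All 3 independent: (1/2)^3 = 1/8.

1/8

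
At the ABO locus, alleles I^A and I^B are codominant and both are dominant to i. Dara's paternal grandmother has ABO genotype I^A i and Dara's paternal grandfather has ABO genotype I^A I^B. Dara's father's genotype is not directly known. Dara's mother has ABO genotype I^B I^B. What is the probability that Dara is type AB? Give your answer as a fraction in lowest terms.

1/2

Dara's father's ABO genotype from I^A i × I^A I^B: 1/4 I^A I^A, 1/4 I^A I^B, 1/4 I^A i, 1/4 I^B i.
Crossing each possibility with the mother I^B I^B and summing P(type AB): 1/4·1 + 1/4·1/2 + 1/4·1/2 + 1/4·0 = 1/2.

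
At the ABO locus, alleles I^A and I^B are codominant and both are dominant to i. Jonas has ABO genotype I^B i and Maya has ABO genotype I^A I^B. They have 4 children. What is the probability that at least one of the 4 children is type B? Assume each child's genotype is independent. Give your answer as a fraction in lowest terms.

15/16

ABO cross I^B i × I^A I^B → 1/4 A, 1/2 B, 1/4 AB.
So P(type B) = 1/2 per child.
P(none) = (1/2)^4 = 1/16; P(at least one) = 1 − 1/16 = 15/16.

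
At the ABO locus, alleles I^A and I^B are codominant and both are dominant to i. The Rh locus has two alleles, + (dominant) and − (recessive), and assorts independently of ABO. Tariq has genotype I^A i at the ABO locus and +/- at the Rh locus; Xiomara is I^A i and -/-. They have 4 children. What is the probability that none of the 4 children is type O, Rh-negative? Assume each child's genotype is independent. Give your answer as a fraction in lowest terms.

2401/4096

ABO cross I^A i × I^A i → 1/4 O, 3/4 A.
Rh cross +/- × -/- → 1/2 Rh+, 1/2 Rh-; so P(type O, Rh-negative) = 1/4 × 1/2 = 1/8 per child.
P(not type O, Rh-negative) = 7/8 for one child; (7/8)^4 = 2401/4096.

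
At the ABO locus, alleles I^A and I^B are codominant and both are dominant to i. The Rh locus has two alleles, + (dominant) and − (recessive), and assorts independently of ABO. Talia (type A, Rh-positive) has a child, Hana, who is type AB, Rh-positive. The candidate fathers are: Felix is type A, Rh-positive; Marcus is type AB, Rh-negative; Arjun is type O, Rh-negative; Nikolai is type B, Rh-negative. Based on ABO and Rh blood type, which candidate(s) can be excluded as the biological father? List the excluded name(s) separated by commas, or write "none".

Felix, Arjun

A candidate is excluded only if no genotype consistent with his phenotype could produce a type AB, Rh-positive child with a type A, Rh-positive mother.
Felix (type A, Rh+): no genotype consistent with that phenotype can produce a type-AB Rh+ child with a type-A mother.
Arjun (type O, Rh-): no genotype consistent with that phenotype can produce a type-AB Rh+ child with a type-A mother.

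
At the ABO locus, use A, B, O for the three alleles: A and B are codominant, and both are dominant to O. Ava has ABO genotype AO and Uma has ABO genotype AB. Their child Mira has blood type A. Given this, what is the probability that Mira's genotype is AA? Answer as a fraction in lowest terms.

1/2

Cross AO × AB → 1/4 AA, 1/4 AB, 1/4 AO, 1/4 BO.
Type-A genotypes among offspring: AA (1/4), AO (1/4); total 1/2.
P(AA | type A) = (1/4) / (1/2) = 1/2.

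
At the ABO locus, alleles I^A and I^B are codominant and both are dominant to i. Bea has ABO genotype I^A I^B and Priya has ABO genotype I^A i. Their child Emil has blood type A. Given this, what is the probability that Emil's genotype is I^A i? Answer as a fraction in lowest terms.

Cross I^A I^B × I^A i → 1/4 I^A I^A, 1/4 I^A I^B, 1/4 I^A i, 1/4 I^B i.
Type-A genotypes among offspring: I^A I^A (1/4), I^A i (1/4); total 1/2.
P(I^A i | type A) = (1/4) / (1/2) = 1/2.

1/2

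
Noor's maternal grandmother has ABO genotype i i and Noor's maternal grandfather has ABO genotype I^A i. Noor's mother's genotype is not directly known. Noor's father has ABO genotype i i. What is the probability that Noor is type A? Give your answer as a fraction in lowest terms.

1/4

Noor's mother's ABO genotype from i i × I^A i: 1/2 I^A i, 1/2 i i.
Crossing each possibility with the father i i and summing P(type A): 1/2·1/2 + 1/2·0 = 1/4.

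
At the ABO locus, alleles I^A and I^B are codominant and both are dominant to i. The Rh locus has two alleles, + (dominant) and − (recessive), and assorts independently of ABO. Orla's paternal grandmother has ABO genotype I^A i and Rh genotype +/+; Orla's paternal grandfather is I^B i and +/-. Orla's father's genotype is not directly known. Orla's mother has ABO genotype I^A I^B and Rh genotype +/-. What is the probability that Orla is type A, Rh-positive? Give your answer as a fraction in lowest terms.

Orla's father's ABO genotype from I^A i × I^B i: 1/4 I^A I^B, 1/4 I^A i, 1/4 I^B i, 1/4 i i.
Crossing each possibility with the mother I^A I^B and summing P(type A): 1/4·1/4 + 1/4·1/2 + 1/4·1/4 + 1/4·1/2 = 3/8.
Similarly for Rh via the father's Rh distribution: P(Rh+) = 7/8.
Independent loci: 3/8 × 7/8 = 21/64.

21/64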